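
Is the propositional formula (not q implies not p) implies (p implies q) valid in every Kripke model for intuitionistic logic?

This is the converse of contraposition, which is not intuitionistically valid.
A Kripke countermodel: worlds s0, s1; order generated by s0 <= s1; atoms true at each world — s0:{p}; s1:{p,q}.
s0 does not force (not q implies not p) implies (p implies q): already at s0 itself, s0 forces not q implies not p but s0 does not force p implies q.
s0 does not force p implies q: already at s0 itself, s0 forces p but s0 does not force q.
s0 lacks atom q, so s0 does not force q.
So the root s0 does not force the formula.

No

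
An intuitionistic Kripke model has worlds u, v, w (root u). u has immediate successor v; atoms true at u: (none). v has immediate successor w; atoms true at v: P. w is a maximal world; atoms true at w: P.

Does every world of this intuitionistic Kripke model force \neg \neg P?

u \Vdash \neg \neg P: no world accessible from u forces \neg P.
Since the root u forces \neg \neg P and forcing is persistent (monotone upward), every world forces it.

Yes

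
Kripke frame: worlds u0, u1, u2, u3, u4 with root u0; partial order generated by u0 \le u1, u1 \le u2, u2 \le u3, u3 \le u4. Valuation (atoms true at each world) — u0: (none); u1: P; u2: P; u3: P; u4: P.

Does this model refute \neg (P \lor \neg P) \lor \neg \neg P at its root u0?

No

u0 \Vdash \neg (P \lor \neg P) \lor \neg \neg P via the disjunct \neg \neg P.
So the root u0 forces \neg (P \lor \neg P) \lor \neg \neg P; the model is not a countermodel.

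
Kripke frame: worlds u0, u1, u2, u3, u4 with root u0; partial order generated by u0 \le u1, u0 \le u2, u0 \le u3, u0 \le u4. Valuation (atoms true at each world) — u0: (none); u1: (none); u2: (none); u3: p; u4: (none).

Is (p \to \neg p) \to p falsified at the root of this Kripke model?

u0 \nVdash (p \to \neg p) \to p: at the accessible world u1, u1 \Vdash p \to \neg p but u1 \nVdash p.
u1 lacks atom p, so u1 \nVdash p.
So the root u0 does not force (p \to \neg p) \to p; the model is a countermodel.

Yes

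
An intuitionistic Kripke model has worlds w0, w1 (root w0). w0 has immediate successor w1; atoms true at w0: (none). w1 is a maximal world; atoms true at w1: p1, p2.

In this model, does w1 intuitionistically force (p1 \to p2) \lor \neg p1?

Yes

w1 \Vdash (p1 \to p2) \lor \neg p1 via the disjunct p1 \to p2.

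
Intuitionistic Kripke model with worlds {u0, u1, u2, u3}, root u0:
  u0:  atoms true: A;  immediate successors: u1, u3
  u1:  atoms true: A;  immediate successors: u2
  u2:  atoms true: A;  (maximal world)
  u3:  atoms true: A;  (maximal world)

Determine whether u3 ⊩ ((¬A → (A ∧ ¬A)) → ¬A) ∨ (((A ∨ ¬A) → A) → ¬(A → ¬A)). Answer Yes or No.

Yes

u3 ⊩ ((¬A → (A ∧ ¬A)) → ¬A) ∨ (((A ∨ ¬A) → A) → ¬(A → ¬A)) via the disjunct ((A ∨ ¬A) → A) → ¬(A → ¬A).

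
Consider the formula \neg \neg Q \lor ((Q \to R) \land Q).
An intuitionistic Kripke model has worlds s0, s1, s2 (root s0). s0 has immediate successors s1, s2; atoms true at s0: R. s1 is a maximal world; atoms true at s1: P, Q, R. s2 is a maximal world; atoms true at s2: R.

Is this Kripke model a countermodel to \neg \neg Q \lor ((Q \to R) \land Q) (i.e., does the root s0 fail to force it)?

Yes

s0 \nVdash \neg \neg Q \lor ((Q \to R) \land Q): neither disjunct is forced at s0.
s0 \nVdash \neg \neg Q since s2 is accessible from s0 and s2 \Vdash \neg Q.
s2 \Vdash \neg Q: no world accessible from s2 forces Q.
So the root s0 does not force \neg \neg Q \lor ((Q \to R) \land Q); the model is a countermodel.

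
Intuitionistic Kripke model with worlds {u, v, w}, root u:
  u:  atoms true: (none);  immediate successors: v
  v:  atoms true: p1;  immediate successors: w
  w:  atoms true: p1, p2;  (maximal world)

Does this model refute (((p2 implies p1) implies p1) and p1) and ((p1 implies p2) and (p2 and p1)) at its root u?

Yes

u does not force (((p2 implies p1) implies p1) and p1) and ((p1 implies p2) and (p2 and p1)) since u fails ((p2 implies p1) implies p1) and p1.
So the root u does not force (((p2 implies p1) implies p1) and p1) and ((p1 implies p2) and (p2 and p1)); the model is a countermodel.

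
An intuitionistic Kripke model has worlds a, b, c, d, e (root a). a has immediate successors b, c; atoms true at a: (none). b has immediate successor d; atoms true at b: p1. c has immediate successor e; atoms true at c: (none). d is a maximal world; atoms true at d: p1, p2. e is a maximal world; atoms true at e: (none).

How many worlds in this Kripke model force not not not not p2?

a: does not force it — a does not force not not not not p2 since c is accessible from a and c forces not not not p2.
b: forces it.
c: does not force it — c does not force not not not not p2 since c is accessible from c and c forces not not not p2.
d: forces it.
e: does not force it — e does not force not not not not p2 since e is accessible from e and e forces not not not p2.
Worlds forcing the formula: {b, d}.

2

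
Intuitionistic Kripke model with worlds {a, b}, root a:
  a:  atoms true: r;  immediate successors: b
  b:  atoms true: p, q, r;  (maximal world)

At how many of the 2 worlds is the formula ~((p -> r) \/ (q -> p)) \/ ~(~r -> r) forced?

0

a: does not force it — a ||-/- ~((p -> r) \/ (q -> p)) \/ ~(~r -> r): neither disjunct is forced at a.
b: does not force it — b ||-/- ~((p -> r) \/ (q -> p)) \/ ~(~r -> r): neither disjunct is forced at b.
Worlds forcing the formula: { }.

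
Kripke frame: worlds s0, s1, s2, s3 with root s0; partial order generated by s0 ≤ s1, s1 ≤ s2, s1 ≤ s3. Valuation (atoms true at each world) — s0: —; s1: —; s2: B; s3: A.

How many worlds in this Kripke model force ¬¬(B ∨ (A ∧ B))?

1

s0: does not force it — s0 ⊮ ¬¬(B ∨ (A ∧ B)) since s3 is accessible from s0 and s3 ⊩ ¬(B ∨ (A ∧ B)).
s1: does not force it.
s2: forces it.
s3: does not force it.
Worlds forcing the formula: {s2}.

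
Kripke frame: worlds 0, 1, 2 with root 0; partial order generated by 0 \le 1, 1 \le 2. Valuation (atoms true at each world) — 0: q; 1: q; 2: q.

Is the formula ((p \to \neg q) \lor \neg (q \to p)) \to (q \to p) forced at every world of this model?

No

Not every world: 0 \nVdash ((p \to \neg q) \lor \neg (q \to p)) \to (q \to p).
0 \nVdash ((p \to \neg q) \lor \neg (q \to p)) \to (q \to p): already at 0 itself, 0 \Vdash (p \to \neg q) \lor \neg (q \to p) but 0 \nVdash q \to p.
0 \nVdash q \to p: already at 0 itself, 0 \Vdash q but 0 \nVdash p.
0 lacks atom p, so 0 \nVdash p.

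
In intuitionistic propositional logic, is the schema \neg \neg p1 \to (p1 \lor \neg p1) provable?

No

This is a variant of double-negation elimination (deriving excluded middle from double negation), which is not intuitionistically valid.
A Kripke countermodel: worlds u, v; order generated by u \le v; atoms true at each world — u:{}; v:{p1}.
u \nVdash \neg \neg p1 \to (p1 \lor \neg p1): already at u itself, u \Vdash \neg \neg p1 but u \nVdash p1 \lor \neg p1.
u \nVdash p1 \lor \neg p1: neither disjunct is forced at u.
u lacks atom p1, so u \nVdash p1.
So the root u does not force the formula.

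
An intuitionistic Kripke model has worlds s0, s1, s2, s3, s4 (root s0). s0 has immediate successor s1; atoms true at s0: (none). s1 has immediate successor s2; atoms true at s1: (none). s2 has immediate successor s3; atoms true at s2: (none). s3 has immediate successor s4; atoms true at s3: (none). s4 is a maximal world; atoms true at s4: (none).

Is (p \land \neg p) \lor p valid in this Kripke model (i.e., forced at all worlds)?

No

Not every world: s0 \nVdash (p \land \neg p) \lor p.
s0 \nVdash (p \land \neg p) \lor p: neither disjunct is forced at s0.
s0 \nVdash p \land \neg p since s0 fails p.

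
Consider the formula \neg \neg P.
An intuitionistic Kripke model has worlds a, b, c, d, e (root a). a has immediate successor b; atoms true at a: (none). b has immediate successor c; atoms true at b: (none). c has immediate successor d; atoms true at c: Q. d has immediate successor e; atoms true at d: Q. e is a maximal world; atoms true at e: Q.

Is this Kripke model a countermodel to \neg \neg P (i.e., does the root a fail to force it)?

a \nVdash \neg \neg P since a is accessible from a and a \Vdash \neg P.
a \Vdash \neg P: no world accessible from a forces P.
So the root a does not force \neg \neg P; the model is a countermodel.

Yes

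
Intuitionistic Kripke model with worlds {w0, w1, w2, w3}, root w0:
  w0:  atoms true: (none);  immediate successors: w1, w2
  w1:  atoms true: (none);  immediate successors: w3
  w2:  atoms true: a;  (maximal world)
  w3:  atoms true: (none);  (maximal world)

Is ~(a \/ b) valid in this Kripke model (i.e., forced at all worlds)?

Not every world: w0 ||-/- ~(a \/ b).
w0 ||-/- ~(a \/ b) since w2 is accessible from w0 and w2 ||- a \/ b.
w2 ||- a \/ b via the disjunct a.

No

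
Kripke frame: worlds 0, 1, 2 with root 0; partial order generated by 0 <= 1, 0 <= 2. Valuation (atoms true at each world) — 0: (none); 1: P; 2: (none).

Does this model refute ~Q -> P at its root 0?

0 ||-/- ~Q -> P: already at 0 itself, 0 ||- ~Q but 0 ||-/- P.
0 lacks atom P, so 0 ||-/- P.
So the root 0 does not force ~Q -> P; the model is a countermodel.

Yes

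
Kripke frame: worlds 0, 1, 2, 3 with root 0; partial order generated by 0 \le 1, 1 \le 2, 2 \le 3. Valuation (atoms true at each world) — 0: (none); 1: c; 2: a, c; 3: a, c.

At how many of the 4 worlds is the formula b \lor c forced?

0: does not force it — 0 \nVdash b \lor c: neither disjunct is forced at 0.
1: forces it.
2: forces it.
3: forces it.
Worlds forcing the formula: {1, 2, 3}.

3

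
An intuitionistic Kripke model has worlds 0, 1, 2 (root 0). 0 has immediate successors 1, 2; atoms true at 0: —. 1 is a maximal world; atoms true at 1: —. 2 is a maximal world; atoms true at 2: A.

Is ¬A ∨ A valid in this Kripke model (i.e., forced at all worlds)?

No

Not every world: 0 ⊮ ¬A ∨ A.
0 ⊮ ¬A ∨ A: neither disjunct is forced at 0.
0 ⊮ ¬A since 2 is accessible from 0 and 2 ⊩ A.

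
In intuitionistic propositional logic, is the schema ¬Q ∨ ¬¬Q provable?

This is the weak law of excluded middle, which is not intuitionistically valid.
A Kripke countermodel: worlds w0, w1, w2; order generated by w0 ≤ w1, w0 ≤ w2; atoms true at each world — w0:{}; w1:{Q}; w2:{}.
w0 ⊮ ¬Q ∨ ¬¬Q: neither disjunct is forced at w0.
w0 ⊮ ¬Q since w1 is accessible from w0 and w1 ⊩ Q.
So the root w0 does not force the formula.

No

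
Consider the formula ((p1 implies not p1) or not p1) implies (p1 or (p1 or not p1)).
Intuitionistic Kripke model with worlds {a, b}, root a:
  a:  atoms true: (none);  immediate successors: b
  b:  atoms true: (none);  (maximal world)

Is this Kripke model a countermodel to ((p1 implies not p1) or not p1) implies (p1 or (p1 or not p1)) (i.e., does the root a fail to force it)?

a forces ((p1 implies not p1) or not p1) implies (p1 or (p1 or not p1)): every world accessible from a that forces (p1 implies not p1) or not p1 (namely a, b) also forces p1 or (p1 or not p1).
So the root a forces ((p1 implies not p1) or not p1) implies (p1 or (p1 or not p1)); the model is not a countermodel.

No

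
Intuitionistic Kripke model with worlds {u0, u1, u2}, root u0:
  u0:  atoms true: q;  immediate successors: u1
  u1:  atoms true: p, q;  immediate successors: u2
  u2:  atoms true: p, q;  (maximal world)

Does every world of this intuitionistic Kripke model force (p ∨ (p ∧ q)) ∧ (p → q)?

Not every world: u0 ⊮ (p ∨ (p ∧ q)) ∧ (p → q).
u0 ⊮ (p ∨ (p ∧ q)) ∧ (p → q) since u0 fails p ∨ (p ∧ q).

No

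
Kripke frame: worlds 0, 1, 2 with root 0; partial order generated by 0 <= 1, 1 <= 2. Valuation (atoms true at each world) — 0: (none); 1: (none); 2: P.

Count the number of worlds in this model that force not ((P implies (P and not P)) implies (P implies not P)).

0: does not force it — 0 does not force not ((P implies (P and not P)) implies (P implies not P)) since 0 is accessible from 0 and 0 forces (P implies (P and not P)) implies (P implies not P).
1: does not force it — 1 does not force not ((P implies (P and not P)) implies (P implies not P)) since 1 is accessible from 1 and 1 forces (P implies (P and not P)) implies (P implies not P).
2: does not force it.
Worlds forcing the formula: { }.

0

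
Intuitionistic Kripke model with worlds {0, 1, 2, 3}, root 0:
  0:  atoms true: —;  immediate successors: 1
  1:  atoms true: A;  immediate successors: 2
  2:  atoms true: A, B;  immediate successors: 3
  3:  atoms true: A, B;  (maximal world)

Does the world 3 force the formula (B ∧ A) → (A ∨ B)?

3 ⊩ (B ∧ A) → (A ∨ B): every world accessible from 3 that forces B ∧ A (namely 3) also forces A ∨ B.

Yes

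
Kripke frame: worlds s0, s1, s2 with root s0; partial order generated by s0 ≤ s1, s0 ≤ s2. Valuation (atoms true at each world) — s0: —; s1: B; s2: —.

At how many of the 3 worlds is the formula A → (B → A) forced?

s0: forces it.
s1: forces it.
s2: forces it.
Worlds forcing the formula: {s0, s1, s2}.

3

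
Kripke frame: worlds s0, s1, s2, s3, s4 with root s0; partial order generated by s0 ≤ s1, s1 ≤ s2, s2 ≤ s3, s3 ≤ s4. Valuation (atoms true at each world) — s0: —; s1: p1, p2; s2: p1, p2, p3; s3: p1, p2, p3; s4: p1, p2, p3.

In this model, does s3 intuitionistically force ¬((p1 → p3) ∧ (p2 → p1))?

s3 ⊮ ¬((p1 → p3) ∧ (p2 → p1)) since s3 is accessible from s3 and s3 ⊩ (p1 → p3) ∧ (p2 → p1).
s3 ⊩ (p1 → p3) ∧ (p2 → p1) since s3 forces both conjuncts.

No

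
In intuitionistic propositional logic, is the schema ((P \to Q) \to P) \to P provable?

This is Peirce's law, which is not intuitionistically valid.
A Kripke countermodel: worlds s0, s1; order generated by s0 \le s1; atoms true at each world — s0:{}; s1:{P}.
s0 \nVdash ((P \to Q) \to P) \to P: already at s0 itself, s0 \Vdash (P \to Q) \to P but s0 \nVdash P.
s0 lacks atom P, so s0 \nVdash P.
So the root s0 does not force the formula.

No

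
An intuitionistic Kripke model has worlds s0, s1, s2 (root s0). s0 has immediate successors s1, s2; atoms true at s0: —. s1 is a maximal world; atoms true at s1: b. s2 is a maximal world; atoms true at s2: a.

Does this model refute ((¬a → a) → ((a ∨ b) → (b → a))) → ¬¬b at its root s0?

Yes

s0 ⊮ ((¬a → a) → ((a ∨ b) → (b → a))) → ¬¬b: already at s0 itself, s0 ⊩ (¬a → a) → ((a ∨ b) → (b → a)) but s0 ⊮ ¬¬b.
s0 ⊮ ¬¬b since s2 is accessible from s0 and s2 ⊩ ¬b.
s2 ⊩ ¬b: no world accessible from s2 forces b.
So the root s0 does not force ((¬a → a) → ((a ∨ b) → (b → a))) → ¬¬b; the model is a countermodel.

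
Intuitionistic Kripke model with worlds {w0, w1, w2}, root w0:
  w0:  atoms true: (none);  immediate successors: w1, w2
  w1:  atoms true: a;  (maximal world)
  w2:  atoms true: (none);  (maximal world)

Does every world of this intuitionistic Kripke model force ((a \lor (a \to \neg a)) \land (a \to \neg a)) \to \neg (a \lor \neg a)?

Not every world: w0 \nVdash ((a \lor (a \to \neg a)) \land (a \to \neg a)) \to \neg (a \lor \neg a).
w0 \nVdash ((a \lor (a \to \neg a)) \land (a \to \neg a)) \to \neg (a \lor \neg a): at the accessible world w2, w2 \Vdash (a \lor (a \to \neg a)) \land (a \to \neg a) but w2 \nVdash \neg (a \lor \neg a).
w2 \nVdash \neg (a \lor \neg a) since w2 is accessible from w2 and w2 \Vdash a \lor \neg a.
w2 \Vdash a \lor \neg a via the disjunct \neg a.

No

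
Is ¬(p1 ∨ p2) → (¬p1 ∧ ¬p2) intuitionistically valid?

Yes

This is a constructively valid De Morgan direction (negated disjunction to conjunction of negations), which is intuitionistically derivable.
From ¬(p1 ∨ p2): if p1 held then p1 ∨ p2 would, contradiction — so ¬p1; similarly ¬p2.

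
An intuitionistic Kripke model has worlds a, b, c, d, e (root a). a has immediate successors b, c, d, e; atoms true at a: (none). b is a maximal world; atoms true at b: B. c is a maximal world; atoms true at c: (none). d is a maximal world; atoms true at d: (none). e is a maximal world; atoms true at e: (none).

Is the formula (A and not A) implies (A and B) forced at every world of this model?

Yes

a forces (A and not A) implies (A and B) vacuously: no world accessible from a forces the antecedent A and not A.
Since the root a forces (A and not A) implies (A and B) and forcing is persistent (monotone upward), every world forces it.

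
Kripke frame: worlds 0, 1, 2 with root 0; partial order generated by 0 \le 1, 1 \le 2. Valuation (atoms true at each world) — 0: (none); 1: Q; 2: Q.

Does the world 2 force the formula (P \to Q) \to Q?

Yes

2 \Vdash (P \to Q) \to Q: every world accessible from 2 that forces P \to Q (namely 2) also forces Q.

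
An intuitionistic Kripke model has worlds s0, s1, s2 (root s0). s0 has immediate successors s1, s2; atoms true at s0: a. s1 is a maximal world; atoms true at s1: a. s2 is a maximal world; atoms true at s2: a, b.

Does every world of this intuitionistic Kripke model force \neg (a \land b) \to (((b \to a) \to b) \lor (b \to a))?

s0 \Vdash \neg (a \land b) \to (((b \to a) \to b) \lor (b \to a)): every world accessible from s0 that forces \neg (a \land b) (namely s1) also forces ((b \to a) \to b) \lor (b \to a).
Since the root s0 forces \neg (a \land b) \to (((b \to a) \to b) \lor (b \to a)) and forcing is persistent (monotone upward), every world forces it.

Yes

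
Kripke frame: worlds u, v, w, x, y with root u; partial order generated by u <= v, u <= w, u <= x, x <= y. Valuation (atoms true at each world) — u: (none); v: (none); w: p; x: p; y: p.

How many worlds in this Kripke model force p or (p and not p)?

3

u: does not force it — u does not force p or (p and not p): neither disjunct is forced at u.
v: does not force it — v does not force p or (p and not p): neither disjunct is forced at v.
w: forces it.
x: forces it.
y: forces it.
Worlds forcing the formula: {w, x, y}.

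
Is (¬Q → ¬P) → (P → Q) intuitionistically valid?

No

This is the converse of contraposition, which is not intuitionistically valid.
A Kripke countermodel: worlds u, v; order generated by u ≤ v; atoms true at each world — u:{P}; v:{P,Q}.
u ⊮ (¬Q → ¬P) → (P → Q): already at u itself, u ⊩ ¬Q → ¬P but u ⊮ P → Q.
u ⊮ P → Q: already at u itself, u ⊩ P but u ⊮ Q.
u lacks atom Q, so u ⊮ Q.
So the root u does not force the formula.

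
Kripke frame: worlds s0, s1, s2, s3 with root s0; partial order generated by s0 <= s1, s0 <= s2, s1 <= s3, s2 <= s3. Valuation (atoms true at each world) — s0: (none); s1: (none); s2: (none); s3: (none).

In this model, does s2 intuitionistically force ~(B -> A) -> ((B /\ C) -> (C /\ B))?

Yes

s2 ||- ~(B -> A) -> ((B /\ C) -> (C /\ B)) vacuously: no world accessible from s2 forces the antecedent ~(B -> A).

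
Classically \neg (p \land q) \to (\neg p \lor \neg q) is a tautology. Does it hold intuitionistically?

No

This is the constructively invalid direction of De Morgan's law for conjunction, which is not intuitionistically valid.
A Kripke countermodel: worlds a, b, c; order generated by a \le b, a \le c; atoms true at each world — a:{}; b:{p}; c:{q}.
a \nVdash \neg (p \land q) \to (\neg p \lor \neg q): already at a itself, a \Vdash \neg (p \land q) but a \nVdash \neg p \lor \neg q.
a \nVdash \neg p \lor \neg q: neither disjunct is forced at a.
a \nVdash \neg p since b is accessible from a and b \Vdash p.
So the root a does not force the formula.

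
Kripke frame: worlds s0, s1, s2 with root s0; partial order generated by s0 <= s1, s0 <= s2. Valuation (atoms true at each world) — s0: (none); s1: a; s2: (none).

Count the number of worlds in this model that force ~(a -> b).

s0: does not force it — s0 ||-/- ~(a -> b) since s2 is accessible from s0 and s2 ||- a -> b.
s1: forces it.
s2: does not force it — s2 ||-/- ~(a -> b) since s2 is accessible from s2 and s2 ||- a -> b.
Worlds forcing the formula: {s1}.

1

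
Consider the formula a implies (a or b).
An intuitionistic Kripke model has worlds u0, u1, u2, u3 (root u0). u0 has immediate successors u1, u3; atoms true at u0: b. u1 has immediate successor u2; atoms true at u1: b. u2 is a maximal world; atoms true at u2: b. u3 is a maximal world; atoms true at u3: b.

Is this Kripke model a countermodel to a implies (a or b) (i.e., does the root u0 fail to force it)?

No

u0 forces a implies (a or b) vacuously: no world accessible from u0 forces the antecedent a.
So the root u0 forces a implies (a or b); the model is not a countermodel.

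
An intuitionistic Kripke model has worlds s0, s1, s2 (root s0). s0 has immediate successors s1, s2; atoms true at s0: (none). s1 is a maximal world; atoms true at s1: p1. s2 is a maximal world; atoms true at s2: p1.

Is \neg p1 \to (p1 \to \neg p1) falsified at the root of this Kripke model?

s0 \Vdash \neg p1 \to (p1 \to \neg p1) vacuously: no world accessible from s0 forces the antecedent \neg p1.
So the root s0 forces \neg p1 \to (p1 \to \neg p1); the model is not a countermodel.

No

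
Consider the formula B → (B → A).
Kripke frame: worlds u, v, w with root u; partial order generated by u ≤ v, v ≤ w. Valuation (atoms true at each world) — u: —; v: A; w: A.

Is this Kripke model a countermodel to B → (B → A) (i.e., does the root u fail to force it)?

u ⊩ B → (B → A) vacuously: no world accessible from u forces the antecedent B.
So the root u forces B → (B → A); the model is not a countermodel.

No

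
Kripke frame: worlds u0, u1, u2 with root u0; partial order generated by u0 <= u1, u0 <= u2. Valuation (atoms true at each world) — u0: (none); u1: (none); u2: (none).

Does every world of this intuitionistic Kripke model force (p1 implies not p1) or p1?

u0 forces (p1 implies not p1) or p1 via the disjunct p1 implies not p1.
Since the root u0 forces (p1 implies not p1) or p1 and forcing is persistent (monotone upward), every world forces it.

Yes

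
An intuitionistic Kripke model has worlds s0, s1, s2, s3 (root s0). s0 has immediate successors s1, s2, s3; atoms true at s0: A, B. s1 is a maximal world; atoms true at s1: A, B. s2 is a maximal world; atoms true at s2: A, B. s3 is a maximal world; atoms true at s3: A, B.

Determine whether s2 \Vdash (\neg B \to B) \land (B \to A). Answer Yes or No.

Yes

s2 \Vdash (\neg B \to B) \land (B \to A) since s2 forces both conjuncts.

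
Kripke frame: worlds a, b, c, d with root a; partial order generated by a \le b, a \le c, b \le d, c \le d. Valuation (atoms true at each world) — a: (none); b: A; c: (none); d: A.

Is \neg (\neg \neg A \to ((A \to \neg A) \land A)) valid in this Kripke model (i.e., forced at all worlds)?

Yes

a \Vdash \neg (\neg \neg A \to ((A \to \neg A) \land A)): no world accessible from a forces \neg \neg A \to ((A \to \neg A) \land A).
Since the root a forces \neg (\neg \neg A \to ((A \to \neg A) \land A)) and forcing is persistent (monotone upward), every world forces it.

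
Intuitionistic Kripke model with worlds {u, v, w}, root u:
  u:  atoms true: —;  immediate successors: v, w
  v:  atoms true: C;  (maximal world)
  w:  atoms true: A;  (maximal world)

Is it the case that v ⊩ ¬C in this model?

v ⊮ ¬C since v is accessible from v and v ⊩ C.

No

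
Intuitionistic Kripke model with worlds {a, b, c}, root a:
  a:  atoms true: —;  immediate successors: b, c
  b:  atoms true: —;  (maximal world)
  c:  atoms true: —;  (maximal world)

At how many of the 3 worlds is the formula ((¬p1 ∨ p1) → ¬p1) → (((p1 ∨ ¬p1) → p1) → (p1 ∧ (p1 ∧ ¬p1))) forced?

3

a: forces it.
b: forces it.
c: forces it.
Worlds forcing the formula: {a, b, c}.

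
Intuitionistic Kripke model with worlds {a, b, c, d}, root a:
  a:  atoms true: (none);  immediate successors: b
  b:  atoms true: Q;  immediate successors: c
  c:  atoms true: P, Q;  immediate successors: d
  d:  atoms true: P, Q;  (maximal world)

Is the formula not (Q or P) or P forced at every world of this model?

No

Not every world: a does not force not (Q or P) or P.
a does not force not (Q or P) or P: neither disjunct is forced at a.
a does not force not (Q or P) since b is accessible from a and b forces Q or P.
b forces Q or P via the disjunct Q.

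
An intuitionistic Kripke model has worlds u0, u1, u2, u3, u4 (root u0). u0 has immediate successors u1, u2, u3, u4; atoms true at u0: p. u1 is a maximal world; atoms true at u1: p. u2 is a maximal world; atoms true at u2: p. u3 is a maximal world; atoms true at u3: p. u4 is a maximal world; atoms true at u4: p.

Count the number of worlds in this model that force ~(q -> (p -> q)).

0

u0: does not force it — u0 ||-/- ~(q -> (p -> q)) since u0 is accessible from u0 and u0 ||- q -> (p -> q).
u1: does not force it — u1 ||-/- ~(q -> (p -> q)) since u1 is accessible from u1 and u1 ||- q -> (p -> q).
u2: does not force it — u2 ||-/- ~(q -> (p -> q)) since u2 is accessible from u2 and u2 ||- q -> (p -> q).
u3: does not force it.
u4: does not force it.
Worlds forcing the formula: { }.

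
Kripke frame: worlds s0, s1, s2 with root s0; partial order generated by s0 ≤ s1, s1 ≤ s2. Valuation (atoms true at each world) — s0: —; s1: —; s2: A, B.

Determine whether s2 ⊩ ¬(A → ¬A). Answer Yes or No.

s2 ⊩ ¬(A → ¬A): no world accessible from s2 forces A → ¬A.

Yes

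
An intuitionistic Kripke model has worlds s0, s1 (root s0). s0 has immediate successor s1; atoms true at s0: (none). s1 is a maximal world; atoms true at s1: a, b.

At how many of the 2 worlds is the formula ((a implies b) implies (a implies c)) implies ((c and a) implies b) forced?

s0: forces it.
s1: forces it.
Worlds forcing the formula: {s0, s1}.

2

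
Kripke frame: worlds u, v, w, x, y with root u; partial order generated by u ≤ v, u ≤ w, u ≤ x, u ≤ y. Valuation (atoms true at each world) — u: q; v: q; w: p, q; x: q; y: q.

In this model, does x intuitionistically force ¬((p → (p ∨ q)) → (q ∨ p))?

x ⊮ ¬((p → (p ∨ q)) → (q ∨ p)) since x is accessible from x and x ⊩ (p → (p ∨ q)) → (q ∨ p).
x ⊩ (p → (p ∨ q)) → (q ∨ p): every world accessible from x that forces p → (p ∨ q) (namely x) also forces q ∨ p.

No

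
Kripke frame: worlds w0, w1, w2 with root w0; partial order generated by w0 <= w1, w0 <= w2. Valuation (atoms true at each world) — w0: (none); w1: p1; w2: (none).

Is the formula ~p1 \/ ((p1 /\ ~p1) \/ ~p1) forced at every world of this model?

Not every world: w0 ||-/- ~p1 \/ ((p1 /\ ~p1) \/ ~p1).
w0 ||-/- ~p1 \/ ((p1 /\ ~p1) \/ ~p1): neither disjunct is forced at w0.
w0 ||-/- ~p1 since w1 is accessible from w0 and w1 ||- p1.

No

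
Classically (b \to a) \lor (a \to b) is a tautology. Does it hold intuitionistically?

No

This is the Gödel–Dummett linearity axiom, which is not intuitionistically valid.
A Kripke countermodel: worlds 0, 1, 2; order generated by 0 \le 1, 0 \le 2; atoms true at each world — 0:{}; 1:{b}; 2:{a}.
0 \nVdash (b \to a) \lor (a \to b): neither disjunct is forced at 0.
0 \nVdash b \to a: at the accessible world 1, 1 \Vdash b but 1 \nVdash a.
1 lacks atom a, so 1 \nVdash a.
So the root 0 does not force the formula.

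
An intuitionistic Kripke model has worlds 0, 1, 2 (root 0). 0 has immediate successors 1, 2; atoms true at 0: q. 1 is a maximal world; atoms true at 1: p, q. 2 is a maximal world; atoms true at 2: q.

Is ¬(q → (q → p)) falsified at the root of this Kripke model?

Yes

0 ⊮ ¬(q → (q → p)) since 1 is accessible from 0 and 1 ⊩ q → (q → p).
1 ⊩ q → (q → p): every world accessible from 1 that forces q (namely 1) also forces q → p.
So the root 0 does not force ¬(q → (q → p)); the model is a countermodel.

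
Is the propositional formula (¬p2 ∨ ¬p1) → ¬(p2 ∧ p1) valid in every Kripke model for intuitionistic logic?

This is a constructively valid De Morgan direction (disjunction of negations to negated conjunction), which is intuitionistically derivable.
If ¬p2 holds at a world then no accessible world forces p2, hence none forces p2 ∧ p1; likewise for ¬p1.

Yes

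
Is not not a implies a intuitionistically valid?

No

This is double-negation elimination, which is not intuitionistically valid.
A Kripke countermodel: worlds u, v; order generated by u <= v; atoms true at each world — u:{}; v:{a}.
u does not force not not a implies a: already at u itself, u forces not not a but u does not force a.
u lacks atom a, so u does not force a.
So the root u does not force the formula.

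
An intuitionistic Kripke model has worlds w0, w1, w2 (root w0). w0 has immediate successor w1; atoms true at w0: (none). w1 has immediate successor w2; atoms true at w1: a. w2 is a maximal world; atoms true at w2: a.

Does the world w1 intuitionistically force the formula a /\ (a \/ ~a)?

Yes

w1 ||- a /\ (a \/ ~a) since w1 forces both conjuncts.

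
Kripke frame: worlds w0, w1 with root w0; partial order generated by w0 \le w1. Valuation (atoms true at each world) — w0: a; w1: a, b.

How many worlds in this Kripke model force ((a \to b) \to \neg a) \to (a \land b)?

2

w0: forces it.
w1: forces it.
Worlds forcing the formula: {w0, w1}.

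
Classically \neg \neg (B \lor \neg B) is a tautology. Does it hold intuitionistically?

This is the double negation of excluded middle, which is intuitionistically derivable.
Assuming \neg (B \lor \neg B): from B we'd get B \lor \neg B, so \neg B; but then B \lor \neg B again — contradiction. Hence \neg \neg (B \lor \neg B).

Yes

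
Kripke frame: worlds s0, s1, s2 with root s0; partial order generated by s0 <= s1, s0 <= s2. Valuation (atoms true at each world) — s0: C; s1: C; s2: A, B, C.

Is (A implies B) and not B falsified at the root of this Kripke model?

s0 does not force (A implies B) and not B since s0 fails not B.
So the root s0 does not force (A implies B) and not B; the model is a countermodel.

Yes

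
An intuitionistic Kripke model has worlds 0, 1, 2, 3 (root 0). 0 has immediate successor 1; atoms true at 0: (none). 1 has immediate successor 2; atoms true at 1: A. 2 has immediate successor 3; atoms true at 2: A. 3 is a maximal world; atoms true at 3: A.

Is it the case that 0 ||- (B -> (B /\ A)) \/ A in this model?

Yes

0 ||- (B -> (B /\ A)) \/ A via the disjunct B -> (B /\ A).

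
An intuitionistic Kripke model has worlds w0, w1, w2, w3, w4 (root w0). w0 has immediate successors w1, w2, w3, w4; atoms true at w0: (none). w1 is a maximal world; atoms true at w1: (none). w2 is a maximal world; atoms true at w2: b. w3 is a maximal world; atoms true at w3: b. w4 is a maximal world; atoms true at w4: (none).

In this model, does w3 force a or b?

Yes

w3 forces a or b via the disjunct b.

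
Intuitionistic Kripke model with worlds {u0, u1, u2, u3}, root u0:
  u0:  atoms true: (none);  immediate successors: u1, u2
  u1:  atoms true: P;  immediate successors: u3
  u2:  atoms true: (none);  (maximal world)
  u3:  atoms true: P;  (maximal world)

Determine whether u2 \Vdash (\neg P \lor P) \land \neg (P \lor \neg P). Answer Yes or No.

No

u2 \nVdash (\neg P \lor P) \land \neg (P \lor \neg P) since u2 fails \neg (P \lor \neg P).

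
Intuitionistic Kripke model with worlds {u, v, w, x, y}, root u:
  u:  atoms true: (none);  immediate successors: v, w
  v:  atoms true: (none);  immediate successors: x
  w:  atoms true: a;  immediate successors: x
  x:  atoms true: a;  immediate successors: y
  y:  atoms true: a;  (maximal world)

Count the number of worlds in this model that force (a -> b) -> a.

u: forces it.
v: forces it.
w: forces it.
x: forces it.
y: forces it.
Worlds forcing the formula: {u, v, w, x, y}.

5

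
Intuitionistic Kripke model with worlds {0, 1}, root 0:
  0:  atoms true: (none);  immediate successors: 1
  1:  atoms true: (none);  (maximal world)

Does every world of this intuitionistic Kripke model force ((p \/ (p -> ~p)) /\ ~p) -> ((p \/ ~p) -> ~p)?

0 ||- ((p \/ (p -> ~p)) /\ ~p) -> ((p \/ ~p) -> ~p): every world accessible from 0 that forces (p \/ (p -> ~p)) /\ ~p (namely 0, 1) also forces (p \/ ~p) -> ~p.
Since the root 0 forces ((p \/ (p -> ~p)) /\ ~p) -> ((p \/ ~p) -> ~p) and forcing is persistent (monotone upward), every world forces it.

Yes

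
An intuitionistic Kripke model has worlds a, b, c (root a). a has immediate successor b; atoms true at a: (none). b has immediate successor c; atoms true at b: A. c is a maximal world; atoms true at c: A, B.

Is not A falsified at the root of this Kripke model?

a does not force not A since b is accessible from a and b forces A.
So the root a does not force not A; the model is a countermodel.

Yes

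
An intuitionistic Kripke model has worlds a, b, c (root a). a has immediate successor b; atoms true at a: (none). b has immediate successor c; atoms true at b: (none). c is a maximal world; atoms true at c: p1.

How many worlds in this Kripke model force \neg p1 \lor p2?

0

a: does not force it — a \nVdash \neg p1 \lor p2: neither disjunct is forced at a.
b: does not force it — b \nVdash \neg p1 \lor p2: neither disjunct is forced at b.
c: does not force it.
Worlds forcing the formula: { }.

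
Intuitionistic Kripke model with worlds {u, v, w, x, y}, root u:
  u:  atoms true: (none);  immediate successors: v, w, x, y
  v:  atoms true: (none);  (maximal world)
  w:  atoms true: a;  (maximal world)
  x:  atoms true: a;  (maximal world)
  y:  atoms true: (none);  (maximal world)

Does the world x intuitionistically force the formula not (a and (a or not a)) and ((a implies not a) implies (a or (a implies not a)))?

x does not force not (a and (a or not a)) and ((a implies not a) implies (a or (a implies not a))) since x fails not (a and (a or not a)).

No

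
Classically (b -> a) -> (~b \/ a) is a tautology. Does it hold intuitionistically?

No

This is the material-implication-as-disjunction principle, which is not intuitionistically valid.
A Kripke countermodel: worlds u, v; order generated by u <= v; atoms true at each world — u:{}; v:{a,b}.
u ||-/- (b -> a) -> (~b \/ a): already at u itself, u ||- b -> a but u ||-/- ~b \/ a.
u ||-/- ~b \/ a: neither disjunct is forced at u.
u ||-/- ~b since v is accessible from u and v ||- b.
So the root u does not force the formula.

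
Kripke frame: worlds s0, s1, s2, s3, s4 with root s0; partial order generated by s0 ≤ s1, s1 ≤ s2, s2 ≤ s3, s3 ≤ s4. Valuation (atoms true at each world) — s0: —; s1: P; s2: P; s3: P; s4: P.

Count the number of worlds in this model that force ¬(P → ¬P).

s0: forces it.
s1: forces it.
s2: forces it.
s3: forces it.
s4: forces it.
Worlds forcing the formula: {s0, s1, s2, s3, s4}.

5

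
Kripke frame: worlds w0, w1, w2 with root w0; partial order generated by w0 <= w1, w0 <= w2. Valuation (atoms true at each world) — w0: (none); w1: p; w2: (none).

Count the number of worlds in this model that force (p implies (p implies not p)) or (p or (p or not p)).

w0: does not force it — w0 does not force (p implies (p implies not p)) or (p or (p or not p)): neither disjunct is forced at w0.
w1: forces it.
w2: forces it.
Worlds forcing the formula: {w1, w2}.

2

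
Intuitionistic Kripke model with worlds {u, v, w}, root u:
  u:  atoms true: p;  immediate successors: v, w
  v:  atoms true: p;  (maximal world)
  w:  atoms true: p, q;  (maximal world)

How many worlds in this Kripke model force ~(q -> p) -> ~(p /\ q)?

3

u: forces it.
v: forces it.
w: forces it.
Worlds forcing the formula: {u, v, w}.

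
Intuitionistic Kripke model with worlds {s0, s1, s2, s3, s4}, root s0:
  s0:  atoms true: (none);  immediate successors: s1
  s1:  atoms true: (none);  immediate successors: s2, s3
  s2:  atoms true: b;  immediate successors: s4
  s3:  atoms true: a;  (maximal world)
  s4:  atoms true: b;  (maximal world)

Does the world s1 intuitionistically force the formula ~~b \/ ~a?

s1 ||-/- ~~b \/ ~a: neither disjunct is forced at s1.
s1 ||-/- ~~b since s3 is accessible from s1 and s3 ||- ~b.
s3 ||- ~b: no world accessible from s3 forces b.

No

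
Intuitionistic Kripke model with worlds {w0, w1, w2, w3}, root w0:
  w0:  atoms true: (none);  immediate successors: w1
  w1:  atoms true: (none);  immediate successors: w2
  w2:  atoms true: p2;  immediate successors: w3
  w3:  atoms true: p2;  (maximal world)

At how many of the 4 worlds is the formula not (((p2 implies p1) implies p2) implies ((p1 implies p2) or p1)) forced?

w0: does not force it — w0 does not force not (((p2 implies p1) implies p2) implies ((p1 implies p2) or p1)) since w0 is accessible from w0 and w0 forces ((p2 implies p1) implies p2) implies ((p1 implies p2) or p1).
w1: does not force it — w1 does not force not (((p2 implies p1) implies p2) implies ((p1 implies p2) or p1)) since w1 is accessible from w1 and w1 forces ((p2 implies p1) implies p2) implies ((p1 implies p2) or p1).
w2: does not force it.
w3: does not force it.
Worlds forcing the formula: { }.

0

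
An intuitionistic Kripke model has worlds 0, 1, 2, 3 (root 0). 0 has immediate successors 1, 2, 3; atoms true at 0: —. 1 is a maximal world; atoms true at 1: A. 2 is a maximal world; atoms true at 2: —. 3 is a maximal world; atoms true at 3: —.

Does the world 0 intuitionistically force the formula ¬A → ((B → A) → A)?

No

0 ⊮ ¬A → ((B → A) → A): at the accessible world 2, 2 ⊩ ¬A but 2 ⊮ (B → A) → A.
2 ⊮ (B → A) → A: already at 2 itself, 2 ⊩ B → A but 2 ⊮ A.
2 lacks atom A, so 2 ⊮ A.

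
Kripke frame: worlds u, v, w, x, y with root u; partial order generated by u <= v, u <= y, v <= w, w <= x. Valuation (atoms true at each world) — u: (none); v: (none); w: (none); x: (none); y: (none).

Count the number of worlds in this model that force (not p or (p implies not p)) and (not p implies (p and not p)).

u: does not force it — u does not force (not p or (p implies not p)) and (not p implies (p and not p)) since u fails not p implies (p and not p).
v: does not force it — v does not force (not p or (p implies not p)) and (not p implies (p and not p)) since v fails not p implies (p and not p).
w: does not force it.
x: does not force it.
y: does not force it.
Worlds forcing the formula: { }.

0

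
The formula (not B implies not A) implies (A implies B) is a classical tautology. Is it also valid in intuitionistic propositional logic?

This is the converse of contraposition, which is not intuitionistically valid.
A Kripke countermodel: worlds u, v; order generated by u <= v; atoms true at each world — u:{A}; v:{A,B}.
u does not force (not B implies not A) implies (A implies B): already at u itself, u forces not B implies not A but u does not force A implies B.
u does not force A implies B: already at u itself, u forces A but u does not force B.
u lacks atom B, so u does not force B.
So the root u does not force the formula.

No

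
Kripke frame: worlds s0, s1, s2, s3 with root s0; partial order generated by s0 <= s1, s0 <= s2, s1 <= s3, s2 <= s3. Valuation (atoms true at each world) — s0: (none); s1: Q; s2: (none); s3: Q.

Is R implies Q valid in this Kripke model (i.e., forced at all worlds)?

Yes

s0 forces R implies Q vacuously: no world accessible from s0 forces the antecedent R.
Since the root s0 forces R implies Q and forcing is persistent (monotone upward), every world forces it.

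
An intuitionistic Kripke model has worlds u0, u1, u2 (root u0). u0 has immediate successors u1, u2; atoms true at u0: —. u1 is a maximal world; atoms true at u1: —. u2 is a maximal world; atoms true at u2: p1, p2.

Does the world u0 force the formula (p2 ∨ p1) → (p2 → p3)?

u0 ⊮ (p2 ∨ p1) → (p2 → p3): at the accessible world u2, u2 ⊩ p2 ∨ p1 but u2 ⊮ p2 → p3.
u2 ⊮ p2 → p3: already at u2 itself, u2 ⊩ p2 but u2 ⊮ p3.
u2 lacks atom p3, so u2 ⊮ p3.

No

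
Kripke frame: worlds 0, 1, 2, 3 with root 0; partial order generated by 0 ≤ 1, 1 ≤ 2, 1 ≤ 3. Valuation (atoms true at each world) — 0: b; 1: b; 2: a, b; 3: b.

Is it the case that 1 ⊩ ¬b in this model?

1 ⊮ ¬b since 1 is accessible from 1 and 1 ⊩ b.

No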